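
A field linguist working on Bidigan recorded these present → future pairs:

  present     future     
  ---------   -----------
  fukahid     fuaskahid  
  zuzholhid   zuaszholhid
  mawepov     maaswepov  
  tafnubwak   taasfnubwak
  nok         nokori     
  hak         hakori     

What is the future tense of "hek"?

hekori

"hek" has 1 vowel. The stems with 1 vowel (nok → nokori, hak → hakori) add -ori.
The other pattern: stems with 3 vowels insert -as- after the first vowel.
So hek → hekori.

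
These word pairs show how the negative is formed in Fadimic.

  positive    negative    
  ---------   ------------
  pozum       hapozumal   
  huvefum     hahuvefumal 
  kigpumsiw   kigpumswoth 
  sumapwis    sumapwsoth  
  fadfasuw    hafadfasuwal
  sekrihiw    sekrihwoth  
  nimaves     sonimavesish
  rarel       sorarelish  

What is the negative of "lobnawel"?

solobnawelish

fadfasuw and kigpumsiw both end in -w yet inflect differently (hafadfasuwal, kigpumswoth), so the final letter is not what conditions the rule; the last vowel is.
"lobnawel" has last vowel 'e'. The stems whose last vowel is 'e' (nimaves → sonimavesish, rarel → sorarelish) add so- … -ish around the stem.
The other patterns: stems whose last vowel is 'u' add ha- … -al around the stem; stems whose last vowel is 'i' delete the last vowel and add -oth.
So lobnawel → solobnawelish.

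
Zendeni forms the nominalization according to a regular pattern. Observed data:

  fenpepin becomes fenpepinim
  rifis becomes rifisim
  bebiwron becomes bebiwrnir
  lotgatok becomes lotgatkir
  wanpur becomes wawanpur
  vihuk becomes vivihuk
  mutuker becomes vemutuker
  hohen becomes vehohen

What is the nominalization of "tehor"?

tehrir

fenpepin and bebiwron both end in -n yet inflect differently (fenpepinim, bebiwrnir), so the final letter is not what conditions the rule; the last vowel is.
"tehor" has last vowel 'o'. The stems whose last vowel is 'o' (bebiwron → bebiwrnir, lotgatok → lotgatkir) delete the last vowel and add -ir.
So tehor → tehrir.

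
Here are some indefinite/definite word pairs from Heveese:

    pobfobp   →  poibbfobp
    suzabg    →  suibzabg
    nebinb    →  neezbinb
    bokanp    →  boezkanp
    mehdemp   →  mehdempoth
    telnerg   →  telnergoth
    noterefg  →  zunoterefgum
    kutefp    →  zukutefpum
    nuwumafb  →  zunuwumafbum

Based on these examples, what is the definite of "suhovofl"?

"suhovofl" has second-to-last letter 'f'. The stems whose second-to-last letter is 'f' (noterefg → zunoterefgum, kutefp → zukutefpum, nuwumafb → zunuwumafbum) add zu- … -um around the stem.
So suhovofl → zusuhovoflum.

zusuhovoflum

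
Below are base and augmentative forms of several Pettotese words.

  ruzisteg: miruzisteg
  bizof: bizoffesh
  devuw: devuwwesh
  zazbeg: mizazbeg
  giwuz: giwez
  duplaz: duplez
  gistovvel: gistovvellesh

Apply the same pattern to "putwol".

putwollesh

zazbeg and gistovvel both have last vowel 'e' yet inflect differently (mizazbeg, gistovvellesh), so the last vowel is not what conditions the rule; the final letter is.
"putwol" ends in -l. The one such stem in the data (gistovvel → gistovvellesh) doubles the final consonant and adds -esh (as do devuw, bizof), so the same rule applies.
The other patterns: stems ending in -z change the last vowel to 'e'; stems ending in -g add the prefix mi-.
So putwol → putwollesh.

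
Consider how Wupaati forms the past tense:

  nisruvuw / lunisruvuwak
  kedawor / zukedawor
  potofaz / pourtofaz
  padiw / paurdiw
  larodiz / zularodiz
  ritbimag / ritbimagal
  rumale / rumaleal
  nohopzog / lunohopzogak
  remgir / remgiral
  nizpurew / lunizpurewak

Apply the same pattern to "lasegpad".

zulasegpad

"lasegpad" begins with l-. The one such stem in the data (larodiz → zularodiz) adds the prefix zu-, so the same rule applies.
The other patterns: stems beginning with r- add -al; stems beginning with n- add lu- … -ak around the stem; stems beginning with p- insert -ur- after the first vowel.
So lasegpad → zulasegpad.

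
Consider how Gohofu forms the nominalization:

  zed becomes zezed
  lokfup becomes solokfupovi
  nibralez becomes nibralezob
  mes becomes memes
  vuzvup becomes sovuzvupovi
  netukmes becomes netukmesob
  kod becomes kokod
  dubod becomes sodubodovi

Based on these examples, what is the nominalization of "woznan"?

"woznan" has 2 vowels. The stems with 2 vowels (lokfup → solokfupovi, vuzvup → sovuzvupovi, dubod → sodubodovi) add so- … -ovi around the stem.
The other patterns: stems with 1 vowel repeat the first consonant+vowel as a prefix; stems with 3 vowels add -ob.
So woznan → sowoznanovi.

sowoznanovi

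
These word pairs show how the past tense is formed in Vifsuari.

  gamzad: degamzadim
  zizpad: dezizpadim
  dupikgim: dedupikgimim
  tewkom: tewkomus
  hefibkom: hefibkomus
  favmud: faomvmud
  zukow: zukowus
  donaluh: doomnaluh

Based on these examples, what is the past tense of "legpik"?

delegpikim

"legpik" has last vowel 'i'. The one such stem in the data (dupikgim → dedupikgimim) adds de- … -im around the stem, so the same rule applies.
The other patterns: stems whose last vowel is 'u' insert -om- after the first vowel; stems whose last vowel is 'o' add -us.
So legpik → delegpikim.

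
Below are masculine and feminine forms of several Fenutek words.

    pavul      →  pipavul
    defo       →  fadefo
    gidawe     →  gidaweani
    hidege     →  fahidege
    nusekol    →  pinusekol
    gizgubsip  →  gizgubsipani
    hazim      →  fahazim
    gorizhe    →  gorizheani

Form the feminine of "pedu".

pipedu

gidawe and hidege both end in -e yet inflect differently (gidaweani, fahidege), so the final letter is not what conditions the rule; the first letter is.
"pedu" begins with p-. The one such stem in the data (pavul → pipavul) adds the prefix pi-, so the same rule applies.
The other patterns: stems beginning with g- add -ani; stems beginning with d- or h- add the prefix fa-.
So pedu → pipedu.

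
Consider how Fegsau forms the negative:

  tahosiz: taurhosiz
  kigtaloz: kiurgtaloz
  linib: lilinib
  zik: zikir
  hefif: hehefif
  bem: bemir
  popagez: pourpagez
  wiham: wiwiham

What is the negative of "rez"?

rezir

"rez" has 1 vowel. The stems with 1 vowel (bem → bemir, zik → zikir) add -ir.
The other patterns: stems with 2 vowels repeat the first consonant+vowel as a prefix; stems with 3 vowels insert -ur- after the first vowel.
So rez → rezir.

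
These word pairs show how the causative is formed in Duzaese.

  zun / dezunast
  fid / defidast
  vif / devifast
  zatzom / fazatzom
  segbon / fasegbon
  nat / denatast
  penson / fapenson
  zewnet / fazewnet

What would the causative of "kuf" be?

dekufast

zun and segbon both end in -n yet inflect differently (dezunast, fasegbon), so the final letter is not what conditions the rule; the number of vowels is.
"kuf" has 1 vowel. The stems with 1 vowel (nat → denatast, fid → defidast, zun → dezunast) add de- … -ast around the stem.
The other pattern: stems with 2 vowels add the prefix fa-.
So kuf → dekufast.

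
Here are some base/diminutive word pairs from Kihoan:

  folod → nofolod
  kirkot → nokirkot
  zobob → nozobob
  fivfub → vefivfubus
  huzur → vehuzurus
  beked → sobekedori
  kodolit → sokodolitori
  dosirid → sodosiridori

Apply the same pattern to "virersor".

novirersor

zobob and fivfub both end in -b yet inflect differently (nozobob, vefivfubus), so the final letter is not what conditions the rule; the last vowel is.
"virersor" has last vowel 'o'. The stems whose last vowel is 'o' (folod → nofolod, kirkot → nokirkot, zobob → nozobob) add the prefix no-.
The other patterns: stems whose last vowel is 'u' add ve- … -us around the stem; stems whose last vowel is 'e' or 'i' add so- … -ori around the stem.
So virersor → novirersor.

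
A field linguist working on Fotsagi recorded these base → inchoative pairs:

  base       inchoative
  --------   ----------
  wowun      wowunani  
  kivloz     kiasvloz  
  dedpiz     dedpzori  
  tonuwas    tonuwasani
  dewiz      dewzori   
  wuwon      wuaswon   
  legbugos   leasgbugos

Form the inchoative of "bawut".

kivloz and dewiz both end in -z yet inflect differently (kiasvloz, dewzori), so the final letter is not what conditions the rule; the last vowel is.
"bawut" has last vowel 'u'. The one such stem in the data (wowun → wowunani) adds -ani, so the same rule applies.
So bawut → bawutani.

bawutani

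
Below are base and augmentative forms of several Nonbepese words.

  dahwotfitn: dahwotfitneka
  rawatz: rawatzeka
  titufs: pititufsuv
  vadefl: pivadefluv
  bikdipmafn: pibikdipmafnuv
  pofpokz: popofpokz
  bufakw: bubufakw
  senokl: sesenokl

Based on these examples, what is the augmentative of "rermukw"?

rerermukw

"rermukw" has second-to-last letter 'k'. The stems whose second-to-last letter is 'k' (pofpokz → popofpokz, bufakw → bubufakw, senokl → sesenokl) repeat the first consonant+vowel as a prefix.
So rermukw → rerermukw.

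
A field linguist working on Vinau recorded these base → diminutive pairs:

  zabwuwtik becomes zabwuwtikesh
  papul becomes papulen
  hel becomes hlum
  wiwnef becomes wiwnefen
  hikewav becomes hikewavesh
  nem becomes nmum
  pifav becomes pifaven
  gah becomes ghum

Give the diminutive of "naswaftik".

hel and papul both end in -l yet inflect differently (hlum, papulen), so the final letter is not what conditions the rule; the number of vowels is.
"naswaftik" has 3 vowels. The stems with 3 vowels (zabwuwtik → zabwuwtikesh, hikewav → hikewavesh) add -esh.
The other patterns: stems with 1 vowel delete the last vowel and add -um; stems with 2 vowels add -en.
So naswaftik → naswaftikesh.

naswaftikesh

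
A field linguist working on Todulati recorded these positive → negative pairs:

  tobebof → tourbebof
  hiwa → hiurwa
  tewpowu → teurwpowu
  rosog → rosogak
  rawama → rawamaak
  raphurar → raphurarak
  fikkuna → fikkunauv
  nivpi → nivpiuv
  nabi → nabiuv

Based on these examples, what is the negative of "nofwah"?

nofwahuv

hiwa and rawama both end in -a yet inflect differently (hiurwa, rawamaak), so the final letter is not what conditions the rule; the first letter is.
"nofwah" begins with n-. The stems beginning with n- (nivpi → nivpiuv, nabi → nabiuv) add -uv.
So nofwah → nofwahuv.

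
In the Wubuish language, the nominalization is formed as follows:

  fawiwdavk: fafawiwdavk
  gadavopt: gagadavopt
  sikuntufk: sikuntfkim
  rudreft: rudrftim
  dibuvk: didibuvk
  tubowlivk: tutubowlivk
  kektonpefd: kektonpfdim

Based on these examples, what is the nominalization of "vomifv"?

gadavopt and rudreft both end in -t yet inflect differently (gagadavopt, rudrftim), so the final letter is not what conditions the rule; the second-to-last letter is.
"vomifv" has second-to-last letter 'f'. The stems whose second-to-last letter is 'f' (rudreft → rudrftim, kektonpefd → kektonpfdim, sikuntufk → sikuntfkim) delete the last vowel and add -im.
The other pattern: stems whose second-to-last letter is 'p' or 'v' repeat the first consonant+vowel as a prefix.
So vomifv → vomfvim.

vomfvim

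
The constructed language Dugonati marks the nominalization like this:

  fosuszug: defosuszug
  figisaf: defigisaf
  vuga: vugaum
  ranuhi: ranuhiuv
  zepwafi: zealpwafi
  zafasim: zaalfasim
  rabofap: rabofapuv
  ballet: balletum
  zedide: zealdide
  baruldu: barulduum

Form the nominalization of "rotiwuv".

rotiwuvuv

zepwafi and ranuhi both end in -i yet inflect differently (zealpwafi, ranuhiuv), so the final letter is not what conditions the rule; the first letter is.
"rotiwuv" begins with r-. The stems beginning with r- (ranuhi → ranuhiuv, rabofap → rabofapuv) add -uv.
So rotiwuv → rotiwuvuv.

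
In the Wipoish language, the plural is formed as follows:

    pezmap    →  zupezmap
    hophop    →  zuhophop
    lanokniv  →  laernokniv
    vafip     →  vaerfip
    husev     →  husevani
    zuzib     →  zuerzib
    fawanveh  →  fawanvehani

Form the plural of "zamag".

zuzamag

"zamag" has last vowel 'a'. The one such stem in the data (pezmap → zupezmap) adds the prefix zu-, so the same rule applies.
So zamag → zuzamag.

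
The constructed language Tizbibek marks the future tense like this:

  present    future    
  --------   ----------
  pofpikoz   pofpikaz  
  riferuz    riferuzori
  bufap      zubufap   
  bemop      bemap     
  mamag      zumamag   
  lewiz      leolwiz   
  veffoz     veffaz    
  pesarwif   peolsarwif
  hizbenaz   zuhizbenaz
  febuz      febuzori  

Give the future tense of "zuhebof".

zuhebaf

"zuhebof" has last vowel 'o'. The stems whose last vowel is 'o' (bemop → bemap, veffoz → veffaz, pofpikoz → pofpikaz) change the last vowel to 'a'.
So zuhebof → zuhebaf.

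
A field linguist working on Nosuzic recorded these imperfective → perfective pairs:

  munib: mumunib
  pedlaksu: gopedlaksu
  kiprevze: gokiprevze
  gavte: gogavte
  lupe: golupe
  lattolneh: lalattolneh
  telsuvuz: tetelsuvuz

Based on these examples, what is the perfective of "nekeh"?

nenekeh

lattolneh and lupe both have last vowel 'e' yet inflect differently (lalattolneh, golupe), so the last vowel is not what conditions the rule; whether the stem ends in a vowel or a consonant is.
"nekeh" ends in a consonant. The stems ending in a consonant (telsuvuz → tetelsuvuz, lattolneh → lalattolneh, munib → mumunib) repeat the first consonant+vowel as a prefix.
So nekeh → nenekeh.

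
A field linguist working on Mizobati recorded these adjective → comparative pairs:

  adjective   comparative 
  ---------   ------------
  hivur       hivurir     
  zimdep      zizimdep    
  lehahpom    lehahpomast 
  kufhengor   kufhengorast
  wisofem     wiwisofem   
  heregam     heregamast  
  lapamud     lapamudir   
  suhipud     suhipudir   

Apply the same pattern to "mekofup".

mekofupir

wisofem and heregam both end in -m yet inflect differently (wiwisofem, heregamast), so the final letter is not what conditions the rule; the last vowel is.
"mekofup" has last vowel 'u'. The stems whose last vowel is 'u' (suhipud → suhipudir, hivur → hivurir, lapamud → lapamudir) add -ir.
The other patterns: stems whose last vowel is 'e' repeat the first consonant+vowel as a prefix; stems whose last vowel is 'a' or 'o' add -ast.
So mekofup → mekofupir.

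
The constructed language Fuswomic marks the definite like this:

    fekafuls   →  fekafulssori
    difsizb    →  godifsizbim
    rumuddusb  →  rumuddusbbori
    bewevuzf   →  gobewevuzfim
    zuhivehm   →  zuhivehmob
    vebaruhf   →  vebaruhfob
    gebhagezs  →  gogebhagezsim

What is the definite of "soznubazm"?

gosoznubazmim

"soznubazm" has second-to-last letter 'z'. The stems whose second-to-last letter is 'z' (gebhagezs → gogebhagezsim, bewevuzf → gobewevuzfim, difsizb → godifsizbim) add go- … -im around the stem.
So soznubazm → gosoznubazmim.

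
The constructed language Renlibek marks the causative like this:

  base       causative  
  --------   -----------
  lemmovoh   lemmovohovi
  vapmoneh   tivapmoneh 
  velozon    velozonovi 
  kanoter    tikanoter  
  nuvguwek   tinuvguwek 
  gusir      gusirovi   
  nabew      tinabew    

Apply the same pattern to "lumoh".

lumohovi

vapmoneh and lemmovoh both end in -h yet inflect differently (tivapmoneh, lemmovohovi), so the final letter is not what conditions the rule; the last vowel is.
"lumoh" has last vowel 'o'. The stems whose last vowel is 'o' (velozon → velozonovi, lemmovoh → lemmovohovi) add -ovi.
So lumoh → lumohovi.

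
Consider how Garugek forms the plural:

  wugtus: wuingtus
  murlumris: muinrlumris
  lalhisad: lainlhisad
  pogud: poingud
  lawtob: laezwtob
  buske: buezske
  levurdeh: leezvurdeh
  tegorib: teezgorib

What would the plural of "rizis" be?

murlumris and tegorib both have last vowel 'i' yet inflect differently (muinrlumris, teezgorib), so the last vowel is not what conditions the rule; the final letter is.
"rizis" ends in -s. The stems ending in -s (wugtus → wuingtus, murlumris → muinrlumris) insert -in- after the first vowel.
So rizis → riinzis.

riinzis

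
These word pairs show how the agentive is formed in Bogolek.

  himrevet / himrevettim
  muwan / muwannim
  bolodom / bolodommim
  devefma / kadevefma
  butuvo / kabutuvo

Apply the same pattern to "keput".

muwan and devefma both have last vowel 'a' yet inflect differently (muwannim, kadevefma), so the last vowel is not what conditions the rule; whether the stem ends in a vowel or a consonant is.
"keput" ends in a consonant. The stems ending in a consonant (himrevet → himrevettim, muwan → muwannim, bolodom → bolodommim) double the final consonant and add -im.
The other pattern: stems ending in a vowel add the prefix ka-.
So keput → keputtim.

keputtim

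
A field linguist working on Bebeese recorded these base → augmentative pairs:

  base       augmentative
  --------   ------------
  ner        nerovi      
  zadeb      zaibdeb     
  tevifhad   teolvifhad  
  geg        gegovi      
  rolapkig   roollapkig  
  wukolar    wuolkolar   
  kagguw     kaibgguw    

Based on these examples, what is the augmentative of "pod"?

ner and wukolar both end in -r yet inflect differently (nerovi, wuolkolar), so the final letter is not what conditions the rule; the number of vowels is.
"pod" has 1 vowel. The stems with 1 vowel (geg → gegovi, ner → nerovi) add -ovi.
The other patterns: stems with 2 vowels insert -ib- after the first vowel; stems with 3 vowels insert -ol- after the first vowel.
So pod → podovi.

podovi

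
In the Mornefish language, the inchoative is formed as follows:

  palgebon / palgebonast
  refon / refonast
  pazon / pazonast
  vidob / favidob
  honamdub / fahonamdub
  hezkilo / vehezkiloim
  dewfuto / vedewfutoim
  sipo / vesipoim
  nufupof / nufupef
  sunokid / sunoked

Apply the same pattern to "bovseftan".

bovseftanast

palgebon and vidob both have last vowel 'o' yet inflect differently (palgebonast, favidob), so the last vowel is not what conditions the rule; the final letter is.
"bovseftan" ends in -n. The stems ending in -n (palgebon → palgebonast, refon → refonast, pazon → pazonast) add -ast.
The other patterns: stems ending in -b add the prefix fa-; stems ending in -o add ve- … -im around the stem; stems ending in -d or -f change the last vowel to 'e'.
So bovseftan → bovseftanast.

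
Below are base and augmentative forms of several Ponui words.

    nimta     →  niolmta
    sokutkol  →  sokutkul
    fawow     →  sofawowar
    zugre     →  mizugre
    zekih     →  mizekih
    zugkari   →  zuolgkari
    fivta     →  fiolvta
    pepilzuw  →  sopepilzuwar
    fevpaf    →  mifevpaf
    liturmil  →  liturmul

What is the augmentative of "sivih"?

zugkari and liturmil both have last vowel 'i' yet inflect differently (zuolgkari, liturmul), so the last vowel is not what conditions the rule; the final letter is.
"sivih" ends in -h. The one such stem in the data (zekih → mizekih) adds the prefix mi-, so the same rule applies.
The other patterns: stems ending in -a or -i insert -ol- after the first vowel; stems ending in -w add so- … -ar around the stem; stems ending in -l change the last vowel to 'u'.
So sivih → misivih.

misivih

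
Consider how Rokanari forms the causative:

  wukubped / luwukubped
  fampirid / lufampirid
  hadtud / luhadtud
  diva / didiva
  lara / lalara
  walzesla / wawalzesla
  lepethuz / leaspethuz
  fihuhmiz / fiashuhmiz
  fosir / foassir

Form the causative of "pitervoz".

piastervoz

hadtud and lepethuz both have last vowel 'u' yet inflect differently (luhadtud, leaspethuz), so the last vowel is not what conditions the rule; the final letter is.
"pitervoz" ends in -z. The stems ending in -z (lepethuz → leaspethuz, fihuhmiz → fiashuhmiz) insert -as- after the first vowel.
The other patterns: stems ending in -d add the prefix lu-; stems ending in -a repeat the first consonant+vowel as a prefix.
So pitervoz → piastervoz.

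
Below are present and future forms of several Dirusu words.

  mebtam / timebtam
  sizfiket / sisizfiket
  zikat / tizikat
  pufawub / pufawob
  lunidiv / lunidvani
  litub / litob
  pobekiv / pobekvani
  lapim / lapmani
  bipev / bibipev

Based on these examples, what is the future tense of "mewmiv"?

lapim and mebtam both end in -m yet inflect differently (lapmani, timebtam), so the final letter is not what conditions the rule; the last vowel is.
"mewmiv" has last vowel 'i'. The stems whose last vowel is 'i' (pobekiv → pobekvani, lapim → lapmani, lunidiv → lunidvani) delete the last vowel and add -ani.
So mewmiv → mewmvani.

mewmvani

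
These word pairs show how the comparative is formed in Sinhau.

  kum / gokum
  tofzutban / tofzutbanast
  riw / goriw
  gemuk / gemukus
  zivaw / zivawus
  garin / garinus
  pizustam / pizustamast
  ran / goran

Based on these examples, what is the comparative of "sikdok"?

ran and garin both end in -n yet inflect differently (goran, garinus), so the final letter is not what conditions the rule; the number of vowels is.
"sikdok" has 2 vowels. The stems with 2 vowels (garin → garinus, gemuk → gemukus, zivaw → zivawus) add -us.
So sikdok → sikdokus.

sikdokus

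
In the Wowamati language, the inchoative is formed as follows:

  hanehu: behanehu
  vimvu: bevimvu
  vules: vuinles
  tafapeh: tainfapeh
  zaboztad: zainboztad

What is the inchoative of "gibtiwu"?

begibtiwu

vimvu and vules both begin with v- yet inflect differently (bevimvu, vuinles), so the first letter is not what conditions the rule; whether the stem ends in a vowel or a consonant is.
"gibtiwu" ends in a vowel. The stems ending in a vowel (hanehu → behanehu, vimvu → bevimvu) add the prefix be-.
The other pattern: stems ending in a consonant insert -in- after the first vowel.
So gibtiwu → begibtiwu.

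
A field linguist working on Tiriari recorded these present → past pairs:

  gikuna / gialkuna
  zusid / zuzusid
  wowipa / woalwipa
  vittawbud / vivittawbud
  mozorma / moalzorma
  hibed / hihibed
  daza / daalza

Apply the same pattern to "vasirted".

vittawbud and mozorma both have 3 vowels yet inflect differently (vivittawbud, moalzorma), so the number of vowels is not what conditions the rule; the final letter is.
"vasirted" ends in -d. The stems ending in -d (vittawbud → vivittawbud, hibed → hihibed, zusid → zuzusid) repeat the first consonant+vowel as a prefix.
The other pattern: stems ending in -a insert -al- after the first vowel.
So vasirted → vavasirted.

vavasirted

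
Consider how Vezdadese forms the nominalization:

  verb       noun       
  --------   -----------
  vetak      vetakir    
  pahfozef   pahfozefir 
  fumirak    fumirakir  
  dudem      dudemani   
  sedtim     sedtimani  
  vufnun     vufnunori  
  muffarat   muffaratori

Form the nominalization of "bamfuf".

bamfufir

dudem and pahfozef both have last vowel 'e' yet inflect differently (dudemani, pahfozefir), so the last vowel is not what conditions the rule; the final letter is.
"bamfuf" ends in -f. The one such stem in the data (pahfozef → pahfozefir) adds -ir, so the same rule applies.
So bamfuf → bamfufir.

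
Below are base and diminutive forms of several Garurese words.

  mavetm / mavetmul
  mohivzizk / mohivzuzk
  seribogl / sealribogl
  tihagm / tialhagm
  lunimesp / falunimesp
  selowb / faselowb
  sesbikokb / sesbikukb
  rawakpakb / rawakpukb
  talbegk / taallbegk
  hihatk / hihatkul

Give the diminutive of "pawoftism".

fapawoftism

talbegk and hihatk both end in -k yet inflect differently (taallbegk, hihatkul), so the final letter is not what conditions the rule; the second-to-last letter is.
"pawoftism" has second-to-last letter 's'. The one such stem in the data (lunimesp → falunimesp) adds the prefix fa-, so the same rule applies.
So pawoftism → fapawoftism.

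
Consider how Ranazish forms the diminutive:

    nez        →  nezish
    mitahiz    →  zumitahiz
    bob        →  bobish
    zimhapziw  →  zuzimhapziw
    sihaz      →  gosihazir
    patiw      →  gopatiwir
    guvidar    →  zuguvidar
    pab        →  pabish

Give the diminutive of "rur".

nez and sihaz both end in -z yet inflect differently (nezish, gosihazir), so the final letter is not what conditions the rule; the number of vowels is.
"rur" has 1 vowel. The stems with 1 vowel (nez → nezish, pab → pabish, bob → bobish) add -ish.
So rur → rurish.

rurish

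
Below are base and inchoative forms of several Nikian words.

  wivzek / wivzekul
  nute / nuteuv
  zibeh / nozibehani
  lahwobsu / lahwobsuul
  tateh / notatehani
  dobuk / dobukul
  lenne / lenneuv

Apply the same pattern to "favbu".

favbuul

"favbu" ends in -u. The one such stem in the data (lahwobsu → lahwobsuul) adds -ul, so the same rule applies.
The other patterns: stems ending in -h add no- … -ani around the stem; stems ending in -e add -uv.
So favbu → favbuul.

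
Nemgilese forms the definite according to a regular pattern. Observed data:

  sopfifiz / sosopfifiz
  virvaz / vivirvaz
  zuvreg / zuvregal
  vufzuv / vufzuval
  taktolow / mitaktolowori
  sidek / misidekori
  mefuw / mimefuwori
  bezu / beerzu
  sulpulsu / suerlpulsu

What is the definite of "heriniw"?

zuvreg and sidek both have last vowel 'e' yet inflect differently (zuvregal, misidekori), so the last vowel is not what conditions the rule; the final letter is.
"heriniw" ends in -w. The stems ending in -w (taktolow → mitaktolowori, mefuw → mimefuwori) add mi- … -ori around the stem.
The other patterns: stems ending in -z repeat the first consonant+vowel as a prefix; stems ending in -g or -v add -al; stems ending in -u insert -er- after the first vowel.
So heriniw → miheriniwori.

miheriniwori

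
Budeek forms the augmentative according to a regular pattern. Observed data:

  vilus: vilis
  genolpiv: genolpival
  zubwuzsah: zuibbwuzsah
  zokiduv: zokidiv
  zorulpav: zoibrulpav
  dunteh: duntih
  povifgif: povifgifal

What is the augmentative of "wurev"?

genolpiv and zorulpav both end in -v yet inflect differently (genolpival, zoibrulpav), so the final letter is not what conditions the rule; the last vowel is.
"wurev" has last vowel 'e'. The one such stem in the data (dunteh → duntih) changes the last vowel to 'i' (as do vilus, zokiduv), so the same rule applies.
The other patterns: stems whose last vowel is 'i' add -al; stems whose last vowel is 'a' insert -ib- after the first vowel.
So wurev → wuriv.

wuriv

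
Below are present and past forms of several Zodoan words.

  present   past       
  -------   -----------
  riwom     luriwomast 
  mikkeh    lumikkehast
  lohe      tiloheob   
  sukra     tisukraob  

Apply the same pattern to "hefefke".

tihefefkeob

mikkeh and lohe both have last vowel 'e' yet inflect differently (lumikkehast, tiloheob), so the last vowel is not what conditions the rule; whether the stem ends in a vowel or a consonant is.
"hefefke" ends in a vowel. The stems ending in a vowel (lohe → tiloheob, sukra → tisukraob) add ti- … -ob around the stem.
The other pattern: stems ending in a consonant add lu- … -ast around the stem.
So hefefke → tihefefkeob.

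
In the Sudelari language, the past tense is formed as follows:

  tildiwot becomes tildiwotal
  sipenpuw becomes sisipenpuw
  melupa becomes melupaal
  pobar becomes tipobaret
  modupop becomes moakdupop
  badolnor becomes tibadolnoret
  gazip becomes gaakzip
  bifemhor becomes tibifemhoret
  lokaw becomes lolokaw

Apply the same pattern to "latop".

laaktop

modupop and tildiwot both have last vowel 'o' yet inflect differently (moakdupop, tildiwotal), so the last vowel is not what conditions the rule; the final letter is.
"latop" ends in -p. The stems ending in -p (modupop → moakdupop, gazip → gaakzip) insert -ak- after the first vowel.
So latop → laaktop.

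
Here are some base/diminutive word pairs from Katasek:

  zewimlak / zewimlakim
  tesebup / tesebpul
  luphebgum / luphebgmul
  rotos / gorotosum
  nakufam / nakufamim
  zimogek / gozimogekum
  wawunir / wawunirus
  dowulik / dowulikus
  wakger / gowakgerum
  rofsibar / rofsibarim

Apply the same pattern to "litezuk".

litezkul

wawunir and rofsibar both end in -r yet inflect differently (wawunirus, rofsibarim), so the final letter is not what conditions the rule; the last vowel is.
"litezuk" has last vowel 'u'. The stems whose last vowel is 'u' (luphebgum → luphebgmul, tesebup → tesebpul) delete the last vowel and add -ul.
So litezuk → litezkul.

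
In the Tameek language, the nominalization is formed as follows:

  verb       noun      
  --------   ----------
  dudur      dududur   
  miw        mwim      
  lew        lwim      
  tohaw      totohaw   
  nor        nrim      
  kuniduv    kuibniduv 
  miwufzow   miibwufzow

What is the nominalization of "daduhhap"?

miw and tohaw both end in -w yet inflect differently (mwim, totohaw), so the final letter is not what conditions the rule; the number of vowels is.
"daduhhap" has 3 vowels. The stems with 3 vowels (miwufzow → miibwufzow, kuniduv → kuibniduv) insert -ib- after the first vowel.
The other patterns: stems with 1 vowel delete the last vowel and add -im; stems with 2 vowels repeat the first consonant+vowel as a prefix.
So daduhhap → daibduhhap.

daibduhhap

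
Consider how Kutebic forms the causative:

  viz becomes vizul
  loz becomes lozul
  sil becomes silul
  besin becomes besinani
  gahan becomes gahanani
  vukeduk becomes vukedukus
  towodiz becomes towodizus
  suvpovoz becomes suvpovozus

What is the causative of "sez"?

sezul

"sez" has 1 vowel. The stems with 1 vowel (viz → vizul, loz → lozul, sil → silul) add -ul.
The other patterns: stems with 2 vowels add -ani; stems with 3 vowels add -us.
So sez → sezul.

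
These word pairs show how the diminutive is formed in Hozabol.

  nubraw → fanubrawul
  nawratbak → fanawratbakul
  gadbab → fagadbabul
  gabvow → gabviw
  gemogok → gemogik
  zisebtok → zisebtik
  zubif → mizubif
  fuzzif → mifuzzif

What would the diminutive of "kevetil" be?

nubraw and gabvow both end in -w yet inflect differently (fanubrawul, gabviw), so the final letter is not what conditions the rule; the last vowel is.
"kevetil" has last vowel 'i'. The stems whose last vowel is 'i' (zubif → mizubif, fuzzif → mifuzzif) add the prefix mi-.
The other patterns: stems whose last vowel is 'a' add fa- … -ul around the stem; stems whose last vowel is 'o' change the last vowel to 'i'.
So kevetil → mikevetil.

mikevetil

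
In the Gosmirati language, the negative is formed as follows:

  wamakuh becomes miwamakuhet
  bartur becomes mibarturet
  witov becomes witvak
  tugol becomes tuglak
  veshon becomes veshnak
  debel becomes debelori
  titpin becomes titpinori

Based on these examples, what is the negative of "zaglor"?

zaglrak

"zaglor" has last vowel 'o'. The stems whose last vowel is 'o' (witov → witvak, tugol → tuglak, veshon → veshnak) delete the last vowel and add -ak.
So zaglor → zaglrak.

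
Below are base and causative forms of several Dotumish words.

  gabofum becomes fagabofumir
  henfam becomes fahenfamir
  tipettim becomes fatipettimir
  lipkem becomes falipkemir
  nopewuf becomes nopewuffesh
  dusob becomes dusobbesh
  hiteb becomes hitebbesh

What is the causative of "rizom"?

gabofum and nopewuf both have last vowel 'u' yet inflect differently (fagabofumir, nopewuffesh), so the last vowel is not what conditions the rule; the final letter is.
"rizom" ends in -m. The stems ending in -m (gabofum → fagabofumir, henfam → fahenfamir, tipettim → fatipettimir) add fa- … -ir around the stem.
The other pattern: stems ending in -b or -f double the final consonant and add -esh.
So rizom → farizomir.

farizomir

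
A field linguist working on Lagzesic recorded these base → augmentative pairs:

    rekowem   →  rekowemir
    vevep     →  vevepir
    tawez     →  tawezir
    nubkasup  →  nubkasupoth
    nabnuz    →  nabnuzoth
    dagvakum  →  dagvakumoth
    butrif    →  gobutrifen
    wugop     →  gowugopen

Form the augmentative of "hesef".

hesefir

vevep and nubkasup both end in -p yet inflect differently (vevepir, nubkasupoth), so the final letter is not what conditions the rule; the last vowel is.
"hesef" has last vowel 'e'. The stems whose last vowel is 'e' (rekowem → rekowemir, vevep → vevepir, tawez → tawezir) add -ir.
The other patterns: stems whose last vowel is 'u' add -oth; stems whose last vowel is 'i' or 'o' add go- … -en around the stem.
So hesef → hesefir.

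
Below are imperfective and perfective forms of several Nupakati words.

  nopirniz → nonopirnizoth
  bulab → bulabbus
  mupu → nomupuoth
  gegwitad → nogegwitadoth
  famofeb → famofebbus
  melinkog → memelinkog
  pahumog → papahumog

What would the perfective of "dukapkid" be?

nodukapkidoth

bulab and gegwitad both have last vowel 'a' yet inflect differently (bulabbus, nogegwitadoth), so the last vowel is not what conditions the rule; the final letter is.
"dukapkid" ends in -d. The one such stem in the data (gegwitad → nogegwitadoth) adds no- … -oth around the stem, so the same rule applies.
So dukapkid → nodukapkidoth.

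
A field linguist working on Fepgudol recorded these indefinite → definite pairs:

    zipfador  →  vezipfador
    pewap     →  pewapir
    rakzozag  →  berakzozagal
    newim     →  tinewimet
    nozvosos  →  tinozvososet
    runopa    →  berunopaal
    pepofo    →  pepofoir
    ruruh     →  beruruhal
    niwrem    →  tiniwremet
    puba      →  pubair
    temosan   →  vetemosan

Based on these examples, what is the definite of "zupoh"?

puba and runopa both end in -a yet inflect differently (pubair, berunopaal), so the final letter is not what conditions the rule; the first letter is.
"zupoh" begins with z-. The one such stem in the data (zipfador → vezipfador) adds the prefix ve-, so the same rule applies.
So zupoh → vezupoh.

vezupoh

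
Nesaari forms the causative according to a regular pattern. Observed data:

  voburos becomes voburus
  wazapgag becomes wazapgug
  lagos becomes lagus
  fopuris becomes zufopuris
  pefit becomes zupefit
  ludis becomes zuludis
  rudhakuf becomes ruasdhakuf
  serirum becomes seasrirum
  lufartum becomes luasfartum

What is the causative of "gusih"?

zugusih

"gusih" has last vowel 'i'. The stems whose last vowel is 'i' (fopuris → zufopuris, pefit → zupefit, ludis → zuludis) add the prefix zu-.
The other patterns: stems whose last vowel is 'a' or 'o' change the last vowel to 'u'; stems whose last vowel is 'u' insert -as- after the first vowel.
So gusih → zugusih.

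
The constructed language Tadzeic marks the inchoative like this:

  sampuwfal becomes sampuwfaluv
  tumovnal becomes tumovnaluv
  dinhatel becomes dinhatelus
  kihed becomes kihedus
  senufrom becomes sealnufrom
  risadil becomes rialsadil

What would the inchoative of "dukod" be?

dualkod

sampuwfal and dinhatel both end in -l yet inflect differently (sampuwfaluv, dinhatelus), so the final letter is not what conditions the rule; the last vowel is.
"dukod" has last vowel 'o'. The one such stem in the data (senufrom → sealnufrom) inserts -al- after the first vowel (as does risadil), so the same rule applies.
The other patterns: stems whose last vowel is 'a' add -uv; stems whose last vowel is 'e' add -us.
So dukod → dualkod.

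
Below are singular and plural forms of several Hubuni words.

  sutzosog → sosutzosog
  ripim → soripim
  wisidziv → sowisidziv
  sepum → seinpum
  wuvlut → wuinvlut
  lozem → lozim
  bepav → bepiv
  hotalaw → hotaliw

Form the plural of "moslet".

moslit

ripim and sepum both end in -m yet inflect differently (soripim, seinpum), so the final letter is not what conditions the rule; the last vowel is.
"moslet" has last vowel 'e'. The one such stem in the data (lozem → lozim) changes the last vowel to 'i' (as do bepav, hotalaw), so the same rule applies.
So moslet → moslit.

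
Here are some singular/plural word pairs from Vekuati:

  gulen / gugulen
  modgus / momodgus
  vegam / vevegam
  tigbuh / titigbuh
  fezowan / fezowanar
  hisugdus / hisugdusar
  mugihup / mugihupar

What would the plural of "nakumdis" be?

nakumdisar

gulen and fezowan both end in -n yet inflect differently (gugulen, fezowanar), so the final letter is not what conditions the rule; the number of vowels is.
"nakumdis" has 3 vowels. The stems with 3 vowels (fezowan → fezowanar, hisugdus → hisugdusar, mugihup → mugihupar) add -ar.
The other pattern: stems with 2 vowels repeat the first consonant+vowel as a prefix.
So nakumdis → nakumdisar.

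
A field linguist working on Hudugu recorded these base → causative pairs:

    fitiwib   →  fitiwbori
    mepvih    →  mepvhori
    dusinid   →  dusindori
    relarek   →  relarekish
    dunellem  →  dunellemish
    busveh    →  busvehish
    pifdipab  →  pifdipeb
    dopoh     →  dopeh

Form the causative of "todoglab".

"todoglab" has last vowel 'a'. The one such stem in the data (pifdipab → pifdipeb) changes the last vowel to 'e' (as does dopoh), so the same rule applies.
The other patterns: stems whose last vowel is 'i' delete the last vowel and add -ori; stems whose last vowel is 'e' add -ish.
So todoglab → todogleb.

todogleb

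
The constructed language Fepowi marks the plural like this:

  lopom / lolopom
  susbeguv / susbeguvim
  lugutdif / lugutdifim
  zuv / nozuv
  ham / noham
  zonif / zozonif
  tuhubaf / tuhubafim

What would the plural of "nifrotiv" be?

nifrotivim

"nifrotiv" has 3 vowels. The stems with 3 vowels (tuhubaf → tuhubafim, susbeguv → susbeguvim, lugutdif → lugutdifim) add -im.
So nifrotiv → nifrotivim.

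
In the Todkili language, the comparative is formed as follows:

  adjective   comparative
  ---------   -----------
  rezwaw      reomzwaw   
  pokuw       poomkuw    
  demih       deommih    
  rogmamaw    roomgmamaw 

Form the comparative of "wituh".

Every pair shown (rezwaw → reomzwaw, pokuw → poomkuw, demih → deommih, …) follows the same rule: insert -om- after the first vowel.
So wituh → wiomtuh.

wiomtuh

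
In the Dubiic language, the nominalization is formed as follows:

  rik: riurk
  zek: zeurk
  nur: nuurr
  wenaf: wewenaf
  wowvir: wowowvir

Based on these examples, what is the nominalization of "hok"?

hourk

"hok" has 1 vowel. The stems with 1 vowel (rik → riurk, zek → zeurk, nur → nuurr) insert -ur- after the first vowel.
So hok → hourk.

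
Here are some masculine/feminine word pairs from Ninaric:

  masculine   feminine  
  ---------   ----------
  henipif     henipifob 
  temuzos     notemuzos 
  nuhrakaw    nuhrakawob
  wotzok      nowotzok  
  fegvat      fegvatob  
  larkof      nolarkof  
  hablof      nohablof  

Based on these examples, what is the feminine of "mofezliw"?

mofezliwob

larkof and henipif both end in -f yet inflect differently (nolarkof, henipifob), so the final letter is not what conditions the rule; the last vowel is.
"mofezliw" has last vowel 'i'. The one such stem in the data (henipif → henipifob) adds -ob, so the same rule applies.
So mofezliw → mofezliwob.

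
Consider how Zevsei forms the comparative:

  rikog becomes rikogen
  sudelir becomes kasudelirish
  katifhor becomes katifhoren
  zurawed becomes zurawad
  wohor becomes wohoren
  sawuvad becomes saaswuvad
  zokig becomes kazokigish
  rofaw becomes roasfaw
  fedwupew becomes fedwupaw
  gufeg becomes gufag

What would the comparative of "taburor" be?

sudelir and katifhor both end in -r yet inflect differently (kasudelirish, katifhoren), so the final letter is not what conditions the rule; the last vowel is.
"taburor" has last vowel 'o'. The stems whose last vowel is 'o' (katifhor → katifhoren, wohor → wohoren, rikog → rikogen) add -en.
So taburor → taburoren.

taburoren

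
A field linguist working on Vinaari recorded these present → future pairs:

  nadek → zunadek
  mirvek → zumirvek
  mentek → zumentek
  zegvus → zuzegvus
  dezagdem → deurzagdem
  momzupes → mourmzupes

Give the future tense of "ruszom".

zuruszom

zegvus and momzupes both end in -s yet inflect differently (zuzegvus, mourmzupes), so the final letter is not what conditions the rule; the number of vowels is.
"ruszom" has 2 vowels. The stems with 2 vowels (nadek → zunadek, mirvek → zumirvek, mentek → zumentek) add the prefix zu-.
The other pattern: stems with 3 vowels insert -ur- after the first vowel.
So ruszom → zuruszom.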